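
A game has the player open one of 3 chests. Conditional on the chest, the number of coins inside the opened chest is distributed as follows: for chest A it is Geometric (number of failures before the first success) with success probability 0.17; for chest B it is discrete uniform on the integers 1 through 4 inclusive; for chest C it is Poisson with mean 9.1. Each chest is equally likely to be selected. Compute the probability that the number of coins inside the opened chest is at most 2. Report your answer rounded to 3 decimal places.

0.311

Conditional on each chest, P(X ≤ 2): A: 0.428213; B: 0.5; C: 0.00575135.
By total probability, P(X ≤ 2) = 0.333333·0.428213 + 0.333333·0.5 + 0.333333·0.00575135 = 0.311321.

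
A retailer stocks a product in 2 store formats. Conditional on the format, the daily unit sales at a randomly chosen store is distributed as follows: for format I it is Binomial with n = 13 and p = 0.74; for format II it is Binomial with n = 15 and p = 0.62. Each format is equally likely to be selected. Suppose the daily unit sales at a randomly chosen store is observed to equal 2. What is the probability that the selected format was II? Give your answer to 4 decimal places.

0.8987

Likelihoods P(X=2 | ·): I: 1.56771e-05; II: 0.000139046.
Posterior ∝ prior × likelihood. Numerator for II: 0.5·0.000139046 = 6.95231e-05.
Normalizing constant: 0.5·1.56771e-05 + 0.5·0.000139046 = 7.73617e-05.
P(II | observation) = 6.95231e-05 / 7.73617e-05 = 0.898677.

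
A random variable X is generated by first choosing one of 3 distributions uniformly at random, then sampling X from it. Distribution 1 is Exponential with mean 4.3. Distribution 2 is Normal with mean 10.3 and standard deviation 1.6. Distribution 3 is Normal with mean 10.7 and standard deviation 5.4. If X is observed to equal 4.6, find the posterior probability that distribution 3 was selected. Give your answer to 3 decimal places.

0.327

Likelihoods f(4.6 | ·): 1: 0.079788; 2: 0.000437408; 3: 0.0390322.
Posterior ∝ prior × likelihood. Numerator for 3: 0.333333·0.0390322 = 0.0130107.
Normalizing constant: 0.333333·0.079788 + 0.333333·0.000437408 + 0.333333·0.0390322 = 0.0397525.
P(3 | observation) = 0.0130107 / 0.0397525 = 0.327293.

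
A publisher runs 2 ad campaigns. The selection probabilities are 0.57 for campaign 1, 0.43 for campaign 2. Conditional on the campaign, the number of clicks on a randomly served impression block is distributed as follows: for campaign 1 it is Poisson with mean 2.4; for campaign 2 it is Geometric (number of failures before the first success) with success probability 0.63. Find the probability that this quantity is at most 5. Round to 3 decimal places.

Conditional on each campaign, P(X ≤ 5): 1: 0.964327; 2: 0.997434.
By total probability, P(X ≤ 5) = 0.57·0.964327 + 0.43·0.997434 = 0.978563.

0.979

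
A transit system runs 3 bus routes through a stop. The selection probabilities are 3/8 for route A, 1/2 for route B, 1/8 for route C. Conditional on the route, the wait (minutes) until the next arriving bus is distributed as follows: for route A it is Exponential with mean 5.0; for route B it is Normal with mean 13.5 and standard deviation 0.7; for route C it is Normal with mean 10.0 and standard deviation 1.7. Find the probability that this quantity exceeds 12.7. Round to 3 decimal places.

0.473

Conditional on each route, P(X > 12.7): A: 0.0788664; B: 0.873451; C: 0.0561166.
By total probability, P(X > 12.7) = 0.375·0.0788664 + 0.5·0.873451 + 0.125·0.0561166 = 0.473315.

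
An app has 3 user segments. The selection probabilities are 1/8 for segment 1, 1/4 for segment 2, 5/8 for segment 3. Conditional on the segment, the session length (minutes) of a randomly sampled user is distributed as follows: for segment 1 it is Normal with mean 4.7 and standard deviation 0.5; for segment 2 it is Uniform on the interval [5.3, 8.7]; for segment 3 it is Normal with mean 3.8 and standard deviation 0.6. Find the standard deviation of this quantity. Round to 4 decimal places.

1.5250

Per component, 1: μ=4.7, E[X²]=22.34; 2: μ=7, E[X²]=49.9633; 3: μ=3.8, E[X²]=14.8.
E[X] = 0.125·4.7 + 0.25·7 + 0.625·3.8 = 4.7125.
E[X²] = 0.125·22.34 + 0.25·49.9633 + 0.625·14.8 = 24.5333.
Var(X) = E[X²] − (E[X])² = 24.5333 − 22.2077 = 2.32568.
SD(X) = √2.32568 = 1.52502.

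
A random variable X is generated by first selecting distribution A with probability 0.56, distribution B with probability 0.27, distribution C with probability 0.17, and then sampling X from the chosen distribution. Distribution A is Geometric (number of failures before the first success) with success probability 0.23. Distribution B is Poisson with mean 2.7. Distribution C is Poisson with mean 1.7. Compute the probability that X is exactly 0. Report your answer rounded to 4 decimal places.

Conditional on each component, P(X = 0): A: 0.23; B: 0.0672055; C: 0.182684.
By total probability, P(X = 0) = 0.56·0.23 + 0.27·0.0672055 + 0.17·0.182684 = 0.178002.

0.1780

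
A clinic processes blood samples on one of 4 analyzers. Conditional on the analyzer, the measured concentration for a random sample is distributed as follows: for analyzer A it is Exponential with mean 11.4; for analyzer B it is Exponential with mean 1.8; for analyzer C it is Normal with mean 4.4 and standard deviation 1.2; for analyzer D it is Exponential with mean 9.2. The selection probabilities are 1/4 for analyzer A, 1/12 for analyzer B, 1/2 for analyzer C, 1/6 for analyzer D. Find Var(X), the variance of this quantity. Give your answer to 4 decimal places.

Per component, A: μ=11.4, E[X²]=259.92; B: μ=1.8, E[X²]=6.48; C: μ=4.4, E[X²]=20.8; D: μ=9.2, E[X²]=169.28.
E[X] = 0.25·11.4 + 0.0833333·1.8 + 0.5·4.4 + 0.166667·9.2 = 6.73333.
E[X²] = 0.25·259.92 + 0.0833333·6.48 + 0.5·20.8 + 0.166667·169.28 = 104.133.
Var(X) = E[X²] − (E[X])² = 104.133 − 45.3378 = 58.7956.

58.7956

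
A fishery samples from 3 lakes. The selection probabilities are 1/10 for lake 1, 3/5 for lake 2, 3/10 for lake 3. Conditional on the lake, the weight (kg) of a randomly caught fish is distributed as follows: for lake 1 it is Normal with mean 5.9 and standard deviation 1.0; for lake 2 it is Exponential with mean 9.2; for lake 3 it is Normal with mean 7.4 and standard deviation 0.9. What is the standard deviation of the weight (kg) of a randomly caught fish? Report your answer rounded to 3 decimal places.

Per component, 1: μ=5.9, E[X²]=35.81; 2: μ=9.2, E[X²]=169.28; 3: μ=7.4, E[X²]=55.57.
E[X] = 0.1·5.9 + 0.6·9.2 + 0.3·7.4 = 8.33.
E[X²] = 0.1·35.81 + 0.6·169.28 + 0.3·55.57 = 121.82.
Var(X) = E[X²] − (E[X])² = 121.82 − 69.3889 = 52.4311.
SD(X) = √52.4311 = 7.24093.

7.241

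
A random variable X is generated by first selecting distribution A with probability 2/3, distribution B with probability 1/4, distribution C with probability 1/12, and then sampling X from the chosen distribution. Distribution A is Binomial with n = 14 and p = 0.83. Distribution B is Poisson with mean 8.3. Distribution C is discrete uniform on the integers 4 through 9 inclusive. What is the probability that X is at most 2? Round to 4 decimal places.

Conditional on each component, P(X ≤ 2): A: 3.76923e-08; B: 0.0108714; C: 0.
By total probability, P(X ≤ 2) = 0.666667·3.76923e-08 + 0.25·0.0108714 + 0.0833333·0 = 0.00271787.

0.0027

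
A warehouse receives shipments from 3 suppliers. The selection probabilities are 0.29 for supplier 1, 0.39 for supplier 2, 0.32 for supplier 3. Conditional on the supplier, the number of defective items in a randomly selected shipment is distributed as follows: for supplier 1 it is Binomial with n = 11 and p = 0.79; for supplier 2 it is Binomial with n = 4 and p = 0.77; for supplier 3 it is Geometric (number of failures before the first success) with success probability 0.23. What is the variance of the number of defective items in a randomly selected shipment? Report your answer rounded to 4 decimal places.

Per component, 1: μ=8.69, E[X²]=77.341; 2: μ=3.08, E[X²]=10.1948; 3: μ=3.34783, E[X²]=25.7637.
E[X] = 0.29·8.69 + 0.39·3.08 + 0.32·3.34783 = 4.7926.
E[X²] = 0.29·77.341 + 0.39·10.1948 + 0.32·25.7637 = 34.6492.
Var(X) = E[X²] − (E[X])² = 34.6492 − 22.9691 = 11.6802.

11.6802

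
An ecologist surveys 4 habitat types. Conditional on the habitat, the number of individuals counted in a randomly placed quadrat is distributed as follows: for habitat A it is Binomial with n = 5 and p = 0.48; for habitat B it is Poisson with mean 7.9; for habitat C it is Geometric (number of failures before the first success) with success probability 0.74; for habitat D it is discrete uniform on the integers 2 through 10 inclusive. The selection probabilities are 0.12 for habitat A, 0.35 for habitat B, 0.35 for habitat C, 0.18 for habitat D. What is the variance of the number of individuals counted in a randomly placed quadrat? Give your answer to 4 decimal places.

Per component, A: μ=2.4, E[X²]=7.008; B: μ=7.9, E[X²]=70.31; C: μ=0.351351, E[X²]=0.598247; D: μ=6, E[X²]=42.6667.
E[X] = 0.12·2.4 + 0.35·7.9 + 0.35·0.351351 + 0.18·6 = 4.25597.
E[X²] = 0.12·7.008 + 0.35·70.31 + 0.35·0.598247 + 0.18·42.6667 = 33.3388.
Var(X) = E[X²] − (E[X])² = 33.3388 − 18.1133 = 15.2255.

15.2255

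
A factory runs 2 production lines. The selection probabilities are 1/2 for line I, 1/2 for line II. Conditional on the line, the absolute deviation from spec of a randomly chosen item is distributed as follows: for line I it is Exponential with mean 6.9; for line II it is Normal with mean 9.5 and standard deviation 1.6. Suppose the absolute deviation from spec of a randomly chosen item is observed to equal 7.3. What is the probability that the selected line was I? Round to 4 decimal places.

0.3418

Likelihoods f(7.3 | ·): I: 0.050313; II: 0.0968827.
Posterior ∝ prior × likelihood. Numerator for I: 0.5·0.050313 = 0.0251565.
Normalizing constant: 0.5·0.050313 + 0.5·0.0968827 = 0.0735978.
P(I | observation) = 0.0251565 / 0.0735978 = 0.34181.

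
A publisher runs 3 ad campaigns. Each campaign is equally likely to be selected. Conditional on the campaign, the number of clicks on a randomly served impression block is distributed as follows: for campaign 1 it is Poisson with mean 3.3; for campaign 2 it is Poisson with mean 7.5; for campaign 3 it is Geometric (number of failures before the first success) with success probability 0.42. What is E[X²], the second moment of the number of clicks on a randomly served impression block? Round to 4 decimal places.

27.7117

For each component E[X²] = Var + (mean)², giving 1: 14.19; 2: 63.75; 3: 5.19501.
Overall E[X²] = 0.333333·14.19 + 0.333333·63.75 + 0.333333·5.19501 = 27.7117.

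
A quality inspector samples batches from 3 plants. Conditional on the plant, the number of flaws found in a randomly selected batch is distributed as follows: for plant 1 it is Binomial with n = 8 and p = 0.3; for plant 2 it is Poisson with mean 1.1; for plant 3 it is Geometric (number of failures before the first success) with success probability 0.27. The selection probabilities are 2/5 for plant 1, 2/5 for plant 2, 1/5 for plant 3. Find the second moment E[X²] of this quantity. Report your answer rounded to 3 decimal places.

For each component E[X²] = Var + (mean)², giving 1: 7.44; 2: 2.31; 3: 17.3237.
Overall E[X²] = 0.4·7.44 + 0.4·2.31 + 0.2·17.3237 = 7.36475.

7.365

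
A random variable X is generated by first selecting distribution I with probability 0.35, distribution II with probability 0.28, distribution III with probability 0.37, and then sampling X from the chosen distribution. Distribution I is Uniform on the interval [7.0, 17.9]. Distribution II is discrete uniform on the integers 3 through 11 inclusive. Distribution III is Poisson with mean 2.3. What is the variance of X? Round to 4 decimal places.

24.7237

Per component, I: μ=12.45, E[X²]=164.903; II: μ=7, E[X²]=55.6667; III: μ=2.3, E[X²]=7.59.
E[X] = 0.35·12.45 + 0.28·7 + 0.37·2.3 = 7.1685.
E[X²] = 0.35·164.903 + 0.28·55.6667 + 0.37·7.59 = 76.1111.
Var(X) = E[X²] − (E[X])² = 76.1111 − 51.3874 = 24.7237.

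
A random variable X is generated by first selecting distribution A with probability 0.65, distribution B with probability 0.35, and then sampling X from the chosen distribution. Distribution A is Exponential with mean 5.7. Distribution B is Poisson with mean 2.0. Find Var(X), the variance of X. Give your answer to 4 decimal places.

24.9330

Per component, A: μ=5.7, E[X²]=64.98; B: μ=2, E[X²]=6.
E[X] = 0.65·5.7 + 0.35·2 = 4.405.
E[X²] = 0.65·64.98 + 0.35·6 = 44.337.
Var(X) = E[X²] − (E[X])² = 44.337 − 19.404 = 24.933.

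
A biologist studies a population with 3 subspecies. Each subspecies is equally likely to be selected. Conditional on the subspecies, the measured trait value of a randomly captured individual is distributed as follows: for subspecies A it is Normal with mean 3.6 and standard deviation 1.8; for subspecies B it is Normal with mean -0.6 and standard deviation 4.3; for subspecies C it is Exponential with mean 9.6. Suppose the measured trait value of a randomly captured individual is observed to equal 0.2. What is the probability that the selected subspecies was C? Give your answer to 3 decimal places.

0.443

Likelihoods f(0.2 | ·): A: 0.0372287; B: 0.0911854; C: 0.102019.
Posterior ∝ prior × likelihood. Numerator for C: 0.333333·0.102019 = 0.0340063.
Normalizing constant: 0.333333·0.0372287 + 0.333333·0.0911854 + 0.333333·0.102019 = 0.076811.
P(C | observation) = 0.0340063 / 0.076811 = 0.442727.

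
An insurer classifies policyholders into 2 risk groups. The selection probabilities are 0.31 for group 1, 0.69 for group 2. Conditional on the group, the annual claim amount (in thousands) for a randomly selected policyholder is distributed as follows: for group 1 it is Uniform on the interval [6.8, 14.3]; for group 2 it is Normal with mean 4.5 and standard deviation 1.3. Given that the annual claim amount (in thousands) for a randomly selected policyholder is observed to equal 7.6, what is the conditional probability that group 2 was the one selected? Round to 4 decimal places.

0.2298

Likelihoods f(7.6 | ·): 1: 0.133333; 2: 0.0178724.
Posterior ∝ prior × likelihood. Numerator for 2: 0.69·0.0178724 = 0.012332.
Normalizing constant: 0.31·0.133333 + 0.69·0.0178724 = 0.0536653.
P(2 | observation) = 0.012332 / 0.0536653 = 0.229794.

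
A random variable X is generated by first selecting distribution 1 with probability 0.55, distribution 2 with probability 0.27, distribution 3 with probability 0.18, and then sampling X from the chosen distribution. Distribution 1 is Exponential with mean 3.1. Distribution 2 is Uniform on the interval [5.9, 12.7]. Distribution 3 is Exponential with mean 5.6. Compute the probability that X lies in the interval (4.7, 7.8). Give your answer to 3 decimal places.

Conditional on each component, P(4.7 < X < 7.8): 1: 0.138788; 2: 0.279412; 3: 0.183654.
By total probability, P(4.7 < X < 7.8) = 0.55·0.138788 + 0.27·0.279412 + 0.18·0.183654 = 0.184833.

0.185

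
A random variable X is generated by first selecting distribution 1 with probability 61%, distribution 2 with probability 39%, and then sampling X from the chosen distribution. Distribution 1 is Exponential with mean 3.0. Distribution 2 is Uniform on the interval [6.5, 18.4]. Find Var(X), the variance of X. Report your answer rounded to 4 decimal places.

Per component, 1: μ=3, E[X²]=18; 2: μ=12.45, E[X²]=166.803.
E[X] = 0.61·3 + 0.39·12.45 = 6.6855.
E[X²] = 0.61·18 + 0.39·166.803 = 76.0333.
Var(X) = E[X²] − (E[X])² = 76.0333 − 44.6959 = 31.3374.

31.3374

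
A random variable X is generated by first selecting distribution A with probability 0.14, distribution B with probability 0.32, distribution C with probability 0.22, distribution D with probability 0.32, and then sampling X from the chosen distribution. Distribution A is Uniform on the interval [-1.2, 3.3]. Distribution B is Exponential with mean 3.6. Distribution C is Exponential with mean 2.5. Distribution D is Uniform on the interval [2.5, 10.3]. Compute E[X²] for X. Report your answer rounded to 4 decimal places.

26.1646

For each component E[X²] = Var + (mean)², giving A: 2.79; B: 25.92; C: 12.5; D: 46.03.
Overall E[X²] = 0.14·2.79 + 0.32·25.92 + 0.22·12.5 + 0.32·46.03 = 26.1646.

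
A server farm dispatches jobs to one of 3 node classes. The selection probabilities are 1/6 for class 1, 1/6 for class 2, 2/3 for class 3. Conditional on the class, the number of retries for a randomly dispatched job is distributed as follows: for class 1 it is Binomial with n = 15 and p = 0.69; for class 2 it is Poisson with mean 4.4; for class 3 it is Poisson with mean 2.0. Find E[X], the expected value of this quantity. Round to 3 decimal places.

3.792

Component means — 1: 10.35; 2: 4.4; 3: 2.
E[X] = 0.166667·10.35 + 0.166667·4.4 + 0.666667·2 = 3.79167.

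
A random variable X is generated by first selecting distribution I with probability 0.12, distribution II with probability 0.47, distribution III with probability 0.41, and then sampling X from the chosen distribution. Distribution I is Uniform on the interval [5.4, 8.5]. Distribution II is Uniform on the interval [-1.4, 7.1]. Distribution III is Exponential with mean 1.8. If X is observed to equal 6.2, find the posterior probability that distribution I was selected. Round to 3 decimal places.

Likelihoods f(6.2 | ·): I: 0.322581; II: 0.117647; III: 0.0177347.
Posterior ∝ prior × likelihood. Numerator for I: 0.12·0.322581 = 0.0387097.
Normalizing constant: 0.12·0.322581 + 0.47·0.117647 + 0.41·0.0177347 = 0.101275.
P(I | observation) = 0.0387097 / 0.101275 = 0.382223.

0.382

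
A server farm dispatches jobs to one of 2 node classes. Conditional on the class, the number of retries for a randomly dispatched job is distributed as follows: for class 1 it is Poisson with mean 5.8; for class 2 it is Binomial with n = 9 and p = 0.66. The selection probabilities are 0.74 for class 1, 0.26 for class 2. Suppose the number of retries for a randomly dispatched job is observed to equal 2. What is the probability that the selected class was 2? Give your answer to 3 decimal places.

Likelihoods P(X=2 | ·): 1: 0.0509235; 2: 0.0082365.
Posterior ∝ prior × likelihood. Numerator for 2: 0.26·0.0082365 = 0.00214149.
Normalizing constant: 0.74·0.0509235 + 0.26·0.0082365 = 0.0398249.
P(2 | observation) = 0.00214149 / 0.0398249 = 0.0537727.

0.054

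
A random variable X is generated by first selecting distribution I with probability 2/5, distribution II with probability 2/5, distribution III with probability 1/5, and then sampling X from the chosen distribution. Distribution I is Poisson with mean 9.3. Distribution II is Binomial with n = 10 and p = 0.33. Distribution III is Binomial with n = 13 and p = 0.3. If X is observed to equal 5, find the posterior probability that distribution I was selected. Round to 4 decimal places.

Likelihoods P(X=5 | ·): I: 0.0530023; II: 0.133151; III: 0.180289.
Posterior ∝ prior × likelihood. Numerator for I: 0.4·0.0530023 = 0.0212009.
Normalizing constant: 0.4·0.0530023 + 0.4·0.133151 + 0.2·0.180289 = 0.110519.
P(I | observation) = 0.0212009 / 0.110519 = 0.19183.

0.1918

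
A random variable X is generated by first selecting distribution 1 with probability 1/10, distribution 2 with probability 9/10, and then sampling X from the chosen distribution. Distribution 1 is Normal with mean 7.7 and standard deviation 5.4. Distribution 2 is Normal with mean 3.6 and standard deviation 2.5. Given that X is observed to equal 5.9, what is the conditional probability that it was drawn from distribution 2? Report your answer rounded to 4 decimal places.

Likelihoods f(5.9 | ·): 1: 0.0698858; 2: 0.104515.
Posterior ∝ prior × likelihood. Numerator for 2: 0.9·0.104515 = 0.0940631.
Normalizing constant: 0.1·0.0698858 + 0.9·0.104515 = 0.101052.
P(2 | observation) = 0.0940631 / 0.101052 = 0.930842.

0.9308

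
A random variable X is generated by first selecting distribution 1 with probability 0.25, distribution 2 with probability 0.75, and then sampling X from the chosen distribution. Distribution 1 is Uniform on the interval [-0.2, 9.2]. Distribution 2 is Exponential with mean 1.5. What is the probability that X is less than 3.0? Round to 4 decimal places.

Conditional on each component, P(X < 3.0): 1: 0.340426; 2: 0.864665.
By total probability, P(X < 3.0) = 0.25·0.340426 + 0.75·0.864665 = 0.733605.

0.7336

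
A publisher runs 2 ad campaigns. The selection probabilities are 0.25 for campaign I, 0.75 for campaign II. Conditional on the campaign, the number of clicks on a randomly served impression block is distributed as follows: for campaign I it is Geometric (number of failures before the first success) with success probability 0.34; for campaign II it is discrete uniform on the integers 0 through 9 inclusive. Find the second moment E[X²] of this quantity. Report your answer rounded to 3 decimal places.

23.744

For each component E[X²] = Var + (mean)², giving I: 9.47751; II: 28.5.
Overall E[X²] = 0.25·9.47751 + 0.75·28.5 = 23.7444.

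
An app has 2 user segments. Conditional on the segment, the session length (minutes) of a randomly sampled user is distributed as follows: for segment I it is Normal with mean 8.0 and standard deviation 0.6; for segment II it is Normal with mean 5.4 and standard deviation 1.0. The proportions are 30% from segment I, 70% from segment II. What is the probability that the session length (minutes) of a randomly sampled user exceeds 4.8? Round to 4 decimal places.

Conditional on each segment, P(X > 4.8): I: 1; II: 0.725747.
By total probability, P(X > 4.8) = 0.3·1 + 0.7·0.725747 = 0.808023.

0.8080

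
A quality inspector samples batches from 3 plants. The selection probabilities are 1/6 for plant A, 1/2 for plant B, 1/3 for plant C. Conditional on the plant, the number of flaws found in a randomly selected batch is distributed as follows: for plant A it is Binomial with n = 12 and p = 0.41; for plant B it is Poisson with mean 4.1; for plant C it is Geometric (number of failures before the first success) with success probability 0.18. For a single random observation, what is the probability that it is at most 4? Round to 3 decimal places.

0.583

Conditional on each plant, P(X ≤ 4): A: 0.410055; B: 0.609308; C: 0.62926.
By total probability, P(X ≤ 4) = 0.166667·0.410055 + 0.5·0.609308 + 0.333333·0.62926 = 0.58275.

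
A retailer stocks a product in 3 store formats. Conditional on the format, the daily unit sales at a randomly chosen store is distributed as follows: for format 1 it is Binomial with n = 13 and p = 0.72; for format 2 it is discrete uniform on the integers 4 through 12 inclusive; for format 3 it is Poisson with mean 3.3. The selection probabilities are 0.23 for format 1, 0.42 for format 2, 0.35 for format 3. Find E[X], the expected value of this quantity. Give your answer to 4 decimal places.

Component means — 1: 9.36; 2: 8; 3: 3.3.
E[X] = 0.23·9.36 + 0.42·8 + 0.35·3.3 = 6.6678.

6.6678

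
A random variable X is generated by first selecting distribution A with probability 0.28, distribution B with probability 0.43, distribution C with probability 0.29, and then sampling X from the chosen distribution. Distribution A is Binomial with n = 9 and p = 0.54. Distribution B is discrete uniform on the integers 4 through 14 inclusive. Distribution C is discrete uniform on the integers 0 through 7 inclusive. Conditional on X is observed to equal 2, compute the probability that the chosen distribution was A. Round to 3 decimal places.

0.261

Likelihoods P(X=2 | ·): A: 0.0457504; B: 0; C: 0.125.
Posterior ∝ prior × likelihood. Numerator for A: 0.28·0.0457504 = 0.0128101.
Normalizing constant: 0.28·0.0457504 + 0.43·0 + 0.29·0.125 = 0.0490601.
P(A | observation) = 0.0128101 / 0.0490601 = 0.261111.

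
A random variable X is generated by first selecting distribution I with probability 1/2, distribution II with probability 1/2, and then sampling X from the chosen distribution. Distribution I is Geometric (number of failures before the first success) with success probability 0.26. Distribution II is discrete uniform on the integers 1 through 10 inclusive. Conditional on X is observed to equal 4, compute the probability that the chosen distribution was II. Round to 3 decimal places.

Likelihoods P(X=4 | ·): I: 0.0779651; II: 0.1.
Posterior ∝ prior × likelihood. Numerator for II: 0.5·0.1 = 0.05.
Normalizing constant: 0.5·0.0779651 + 0.5·0.1 = 0.0889825.
P(II | observation) = 0.05 / 0.0889825 = 0.561908.

0.562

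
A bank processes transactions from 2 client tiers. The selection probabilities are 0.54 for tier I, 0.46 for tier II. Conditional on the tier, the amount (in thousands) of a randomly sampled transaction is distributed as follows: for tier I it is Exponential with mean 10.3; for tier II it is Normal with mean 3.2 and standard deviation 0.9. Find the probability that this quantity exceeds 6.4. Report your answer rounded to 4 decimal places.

0.2902

Conditional on each tier, P(X > 6.4): I: 0.537214; II: 0.000188591.
By total probability, P(X > 6.4) = 0.54·0.537214 + 0.46·0.000188591 = 0.290182.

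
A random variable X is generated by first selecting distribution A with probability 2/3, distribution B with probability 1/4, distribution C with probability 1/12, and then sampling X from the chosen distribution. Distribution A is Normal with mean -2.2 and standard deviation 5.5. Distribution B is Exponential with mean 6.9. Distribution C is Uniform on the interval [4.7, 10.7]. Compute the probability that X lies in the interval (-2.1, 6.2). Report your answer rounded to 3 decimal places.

Conditional on each component, P(-2.1 < X < 6.2): A: 0.4294; B: 0.592841; C: 0.25.
By total probability, P(-2.1 < X < 6.2) = 0.666667·0.4294 + 0.25·0.592841 + 0.0833333·0.25 = 0.45531.

0.455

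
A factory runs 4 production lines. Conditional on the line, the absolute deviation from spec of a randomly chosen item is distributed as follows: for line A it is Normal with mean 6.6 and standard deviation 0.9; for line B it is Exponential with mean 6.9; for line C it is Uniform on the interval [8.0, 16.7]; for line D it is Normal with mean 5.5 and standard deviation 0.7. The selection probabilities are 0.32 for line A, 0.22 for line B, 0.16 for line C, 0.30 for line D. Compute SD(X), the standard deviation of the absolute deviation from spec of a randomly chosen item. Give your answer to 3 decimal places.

4.139

Per component, A: μ=6.6, E[X²]=44.37; B: μ=6.9, E[X²]=95.22; C: μ=12.35, E[X²]=158.83; D: μ=5.5, E[X²]=30.74.
E[X] = 0.32·6.6 + 0.22·6.9 + 0.16·12.35 + 0.3·5.5 = 7.256.
E[X²] = 0.32·44.37 + 0.22·95.22 + 0.16·158.83 + 0.3·30.74 = 69.7816.
Var(X) = E[X²] − (E[X])² = 69.7816 − 52.6495 = 17.1321.
SD(X) = √17.1321 = 4.13909.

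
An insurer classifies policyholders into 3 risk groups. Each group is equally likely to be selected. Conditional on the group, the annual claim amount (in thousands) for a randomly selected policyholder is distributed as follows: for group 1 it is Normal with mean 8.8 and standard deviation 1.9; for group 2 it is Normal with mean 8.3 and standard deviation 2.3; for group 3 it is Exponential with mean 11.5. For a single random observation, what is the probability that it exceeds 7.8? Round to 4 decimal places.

0.5981

Conditional on each group, P(X > 7.8): 1: 0.700666; 2: 0.586048; 3: 0.507499.
By total probability, P(X > 7.8) = 0.333333·0.700666 + 0.333333·0.586048 + 0.333333·0.507499 = 0.598071.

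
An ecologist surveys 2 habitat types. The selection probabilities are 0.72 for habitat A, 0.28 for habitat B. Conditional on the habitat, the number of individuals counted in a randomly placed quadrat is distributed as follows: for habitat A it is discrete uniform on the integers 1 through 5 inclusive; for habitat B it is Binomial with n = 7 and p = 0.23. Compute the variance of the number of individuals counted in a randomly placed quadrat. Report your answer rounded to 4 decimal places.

2.1766

Per component, A: μ=3, E[X²]=11; B: μ=1.61, E[X²]=3.8318.
E[X] = 0.72·3 + 0.28·1.61 = 2.6108.
E[X²] = 0.72·11 + 0.28·3.8318 = 8.9929.
Var(X) = E[X²] − (E[X])² = 8.9929 − 6.81628 = 2.17663.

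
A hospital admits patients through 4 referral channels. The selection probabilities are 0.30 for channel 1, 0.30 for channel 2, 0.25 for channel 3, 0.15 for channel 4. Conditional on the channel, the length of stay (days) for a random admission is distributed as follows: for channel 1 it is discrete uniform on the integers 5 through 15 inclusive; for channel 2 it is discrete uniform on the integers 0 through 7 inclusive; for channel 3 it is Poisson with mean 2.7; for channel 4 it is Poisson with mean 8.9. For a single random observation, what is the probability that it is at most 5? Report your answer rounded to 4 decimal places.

Conditional on each channel, P(X ≤ 5): 1: 0.0909091; 2: 0.75; 3: 0.943268; 4: 0.1219.
By total probability, P(X ≤ 5) = 0.3·0.0909091 + 0.3·0.75 + 0.25·0.943268 + 0.15·0.1219 = 0.506375.

0.5064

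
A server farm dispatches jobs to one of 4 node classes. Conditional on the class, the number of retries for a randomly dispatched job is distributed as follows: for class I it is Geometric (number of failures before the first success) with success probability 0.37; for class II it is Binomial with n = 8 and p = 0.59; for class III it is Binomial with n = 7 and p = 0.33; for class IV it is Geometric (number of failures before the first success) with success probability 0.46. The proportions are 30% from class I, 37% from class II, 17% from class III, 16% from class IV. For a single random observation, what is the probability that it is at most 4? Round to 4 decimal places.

Conditional on each class, P(X ≤ 4): I: 0.900756; II: 0.429223; III: 0.956624; IV: 0.954083.
By total probability, P(X ≤ 4) = 0.3·0.900756 + 0.37·0.429223 + 0.17·0.956624 + 0.16·0.954083 = 0.744319.

0.7443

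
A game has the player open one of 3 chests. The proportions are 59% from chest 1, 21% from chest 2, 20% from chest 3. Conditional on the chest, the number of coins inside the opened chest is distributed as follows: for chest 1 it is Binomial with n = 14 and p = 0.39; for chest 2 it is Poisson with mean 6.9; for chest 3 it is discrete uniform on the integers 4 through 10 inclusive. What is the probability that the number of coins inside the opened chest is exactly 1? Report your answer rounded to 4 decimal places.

Conditional on each chest, P(X = 1): 1: 0.00884057; 2: 0.00695372; 3: 0.
By total probability, P(X = 1) = 0.59·0.00884057 + 0.21·0.00695372 + 0.2·0 = 0.00667622.

0.0067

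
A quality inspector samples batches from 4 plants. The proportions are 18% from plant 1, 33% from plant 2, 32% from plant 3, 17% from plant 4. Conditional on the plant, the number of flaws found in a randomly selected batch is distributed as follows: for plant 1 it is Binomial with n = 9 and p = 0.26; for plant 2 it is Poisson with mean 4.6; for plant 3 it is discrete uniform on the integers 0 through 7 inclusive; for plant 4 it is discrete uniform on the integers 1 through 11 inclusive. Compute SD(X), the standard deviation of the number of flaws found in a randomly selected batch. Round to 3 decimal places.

2.565

Per component, 1: μ=2.34, E[X²]=7.2072; 2: μ=4.6, E[X²]=25.76; 3: μ=3.5, E[X²]=17.5; 4: μ=6, E[X²]=46.
E[X] = 0.18·2.34 + 0.33·4.6 + 0.32·3.5 + 0.17·6 = 4.0792.
E[X²] = 0.18·7.2072 + 0.33·25.76 + 0.32·17.5 + 0.17·46 = 23.2181.
Var(X) = E[X²] − (E[X])² = 23.2181 − 16.6399 = 6.57822.
SD(X) = √6.57822 = 2.5648.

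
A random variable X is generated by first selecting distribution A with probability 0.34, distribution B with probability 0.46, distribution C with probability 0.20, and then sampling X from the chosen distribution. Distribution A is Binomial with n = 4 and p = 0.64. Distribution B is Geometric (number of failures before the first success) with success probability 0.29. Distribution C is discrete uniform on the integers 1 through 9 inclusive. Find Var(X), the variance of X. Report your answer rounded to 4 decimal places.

Per component, A: μ=2.56, E[X²]=7.4752; B: μ=2.44828, E[X²]=14.4364; C: μ=5, E[X²]=31.6667.
E[X] = 0.34·2.56 + 0.46·2.44828 + 0.2·5 = 2.99661.
E[X²] = 0.34·7.4752 + 0.46·14.4364 + 0.2·31.6667 = 15.5156.
Var(X) = E[X²] − (E[X])² = 15.5156 − 8.97965 = 6.53599.

6.5360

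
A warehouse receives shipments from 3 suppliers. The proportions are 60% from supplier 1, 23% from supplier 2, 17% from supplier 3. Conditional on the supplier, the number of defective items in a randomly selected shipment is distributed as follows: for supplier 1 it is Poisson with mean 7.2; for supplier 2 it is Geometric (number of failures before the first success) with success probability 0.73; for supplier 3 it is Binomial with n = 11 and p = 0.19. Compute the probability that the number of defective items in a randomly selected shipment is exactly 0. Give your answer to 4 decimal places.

0.1851

Conditional on each supplier, P(X = 0): 1: 0.000746586; 2: 0.73; 3: 0.0984771.
By total probability, P(X = 0) = 0.6·0.000746586 + 0.23·0.73 + 0.17·0.0984771 = 0.185089.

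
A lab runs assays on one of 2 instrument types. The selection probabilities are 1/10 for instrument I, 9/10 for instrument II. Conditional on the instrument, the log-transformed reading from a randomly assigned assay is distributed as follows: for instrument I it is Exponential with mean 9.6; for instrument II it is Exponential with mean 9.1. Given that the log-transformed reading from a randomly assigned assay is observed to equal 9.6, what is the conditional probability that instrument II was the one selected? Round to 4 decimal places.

0.8999

Likelihoods f(9.6 | ·): I: 0.0383208; II: 0.038265.
Posterior ∝ prior × likelihood. Numerator for II: 0.9·0.038265 = 0.0344385.
Normalizing constant: 0.1·0.0383208 + 0.9·0.038265 = 0.0382706.
P(II | observation) = 0.0344385 / 0.0382706 = 0.899869.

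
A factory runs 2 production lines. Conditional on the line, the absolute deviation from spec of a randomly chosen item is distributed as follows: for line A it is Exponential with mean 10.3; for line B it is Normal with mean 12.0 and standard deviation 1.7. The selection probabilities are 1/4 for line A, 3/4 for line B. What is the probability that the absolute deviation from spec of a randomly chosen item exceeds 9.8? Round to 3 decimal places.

0.773

Conditional on each line, P(X > 9.8): A: 0.386178; B: 0.902188.
By total probability, P(X > 9.8) = 0.25·0.386178 + 0.75·0.902188 = 0.773185.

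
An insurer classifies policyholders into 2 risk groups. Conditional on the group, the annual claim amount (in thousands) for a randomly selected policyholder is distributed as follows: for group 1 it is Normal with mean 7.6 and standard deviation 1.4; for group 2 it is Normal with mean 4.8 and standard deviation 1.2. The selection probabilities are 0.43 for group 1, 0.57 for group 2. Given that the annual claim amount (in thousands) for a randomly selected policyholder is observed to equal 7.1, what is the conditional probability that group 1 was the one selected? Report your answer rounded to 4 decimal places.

Likelihoods f(7.1 | ·): 1: 0.267353; 2: 0.0529681.
Posterior ∝ prior × likelihood. Numerator for 1: 0.43·0.267353 = 0.114962.
Normalizing constant: 0.43·0.267353 + 0.57·0.0529681 = 0.145153.
P(1 | observation) = 0.114962 / 0.145153 = 0.792001.

0.7920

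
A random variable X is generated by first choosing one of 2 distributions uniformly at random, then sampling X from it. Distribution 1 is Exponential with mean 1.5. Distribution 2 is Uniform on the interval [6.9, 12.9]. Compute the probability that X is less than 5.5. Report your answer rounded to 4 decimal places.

0.4872

Conditional on each component, P(X < 5.5): 1: 0.974438; 2: 0.
By total probability, P(X < 5.5) = 0.5·0.974438 + 0.5·0 = 0.487219.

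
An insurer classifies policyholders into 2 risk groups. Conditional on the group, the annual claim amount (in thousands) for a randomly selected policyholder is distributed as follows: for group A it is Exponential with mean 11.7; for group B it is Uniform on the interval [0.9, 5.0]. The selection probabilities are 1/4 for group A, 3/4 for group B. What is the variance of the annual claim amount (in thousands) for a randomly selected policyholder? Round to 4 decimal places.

Per component, A: μ=11.7, E[X²]=273.78; B: μ=2.95, E[X²]=10.1033.
E[X] = 0.25·11.7 + 0.75·2.95 = 5.1375.
E[X²] = 0.25·273.78 + 0.75·10.1033 = 76.0225.
Var(X) = E[X²] − (E[X])² = 76.0225 − 26.3939 = 49.6286.

49.6286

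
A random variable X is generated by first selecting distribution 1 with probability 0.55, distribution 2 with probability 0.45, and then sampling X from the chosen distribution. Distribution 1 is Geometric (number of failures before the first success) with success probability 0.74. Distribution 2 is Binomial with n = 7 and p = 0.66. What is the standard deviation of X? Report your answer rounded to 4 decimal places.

Per component, 1: μ=0.351351, E[X²]=0.598247; 2: μ=4.62, E[X²]=22.9152.
E[X] = 0.55·0.351351 + 0.45·4.62 = 2.27224.
E[X²] = 0.55·0.598247 + 0.45·22.9152 = 10.6409.
Var(X) = E[X²] − (E[X])² = 10.6409 − 5.16309 = 5.47779.
SD(X) = √5.47779 = 2.34047.

2.3405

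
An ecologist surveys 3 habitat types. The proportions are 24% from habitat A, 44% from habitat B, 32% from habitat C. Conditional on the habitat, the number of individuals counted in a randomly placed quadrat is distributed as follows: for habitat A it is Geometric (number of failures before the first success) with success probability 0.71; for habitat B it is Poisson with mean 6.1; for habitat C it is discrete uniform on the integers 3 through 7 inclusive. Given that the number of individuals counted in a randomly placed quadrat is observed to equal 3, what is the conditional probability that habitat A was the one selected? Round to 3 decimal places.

0.039

Likelihoods P(X=3 | ·): A: 0.0173162; B: 0.0848481; C: 0.2.
Posterior ∝ prior × likelihood. Numerator for A: 0.24·0.0173162 = 0.00415589.
Normalizing constant: 0.24·0.0173162 + 0.44·0.0848481 + 0.32·0.2 = 0.105489.
P(A | observation) = 0.00415589 / 0.105489 = 0.0393964.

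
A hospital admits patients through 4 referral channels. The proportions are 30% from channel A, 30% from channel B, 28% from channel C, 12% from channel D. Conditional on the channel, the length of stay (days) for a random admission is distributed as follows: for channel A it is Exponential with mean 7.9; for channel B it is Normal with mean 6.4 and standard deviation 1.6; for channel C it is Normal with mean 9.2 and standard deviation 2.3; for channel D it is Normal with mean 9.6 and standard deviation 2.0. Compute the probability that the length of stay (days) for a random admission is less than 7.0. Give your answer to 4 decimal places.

0.4292

Conditional on each channel, P(X < 7.0): A: 0.58773; B: 0.64617; C: 0.169404; D: 0.0968005.
By total probability, P(X < 7.0) = 0.3·0.58773 + 0.3·0.64617 + 0.28·0.169404 + 0.12·0.0968005 = 0.429219.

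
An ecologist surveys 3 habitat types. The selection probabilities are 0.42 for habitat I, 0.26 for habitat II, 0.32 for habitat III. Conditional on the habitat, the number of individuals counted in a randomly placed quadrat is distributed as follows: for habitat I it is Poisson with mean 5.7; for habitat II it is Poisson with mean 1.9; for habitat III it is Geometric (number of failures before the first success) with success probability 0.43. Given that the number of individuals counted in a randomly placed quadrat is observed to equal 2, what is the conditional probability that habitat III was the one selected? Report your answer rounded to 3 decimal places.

0.325

Likelihoods P(X=2 | ·): I: 0.0543552; II: 0.269971; III: 0.139707.
Posterior ∝ prior × likelihood. Numerator for III: 0.32·0.139707 = 0.0447062.
Normalizing constant: 0.42·0.0543552 + 0.26·0.269971 + 0.32·0.139707 = 0.137728.
P(III | observation) = 0.0447062 / 0.137728 = 0.324598.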